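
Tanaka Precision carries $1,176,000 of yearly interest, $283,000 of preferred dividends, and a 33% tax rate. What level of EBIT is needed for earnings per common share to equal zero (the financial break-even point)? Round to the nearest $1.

$1,598,388

Preferred dividends are paid after tax, so their pre-tax equivalent is $283,000 ÷ (1 − 0.33) = $422,388.06.
Financial break-even EBIT = interest + D_p ÷ (1 − t) = $1,176,000 + $422,388.06 = $1,598,388.06.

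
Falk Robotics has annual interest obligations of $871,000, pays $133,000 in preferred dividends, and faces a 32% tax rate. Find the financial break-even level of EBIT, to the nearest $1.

$1,066,588

Grossing the preferred dividend up to pre-tax terms: $133,000 / (1 − 0.32) = $195,588.24.
EPS = 0 when EBIT covers interest plus the pre-tax preferred burden: $871,000 + $195,588.24 = $1,066,588.24.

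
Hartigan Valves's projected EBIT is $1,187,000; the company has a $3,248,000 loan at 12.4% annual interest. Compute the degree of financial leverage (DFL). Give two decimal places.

Interest = $402,752.00.
Degree of financial leverage = EBIT / (EBIT − interest) = $1,187,000 / $784,248.00 = 1.5136.

1.51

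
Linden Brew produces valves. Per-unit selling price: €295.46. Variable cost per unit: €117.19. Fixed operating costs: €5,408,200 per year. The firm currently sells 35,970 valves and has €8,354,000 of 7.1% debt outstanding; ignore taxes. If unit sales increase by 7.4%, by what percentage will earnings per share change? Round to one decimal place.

+115.4%

At 35,970 units, contribution = 35,970 × €178.27 = €6,412,371.90.
Operating income = contribution − fixed costs = €6,412,371.90 − €5,408,200 = €1,004,171.90.
After interest of €593,134.00, pre-tax earnings = €411,037.90.
DCL = total CM / (EBIT − I) = €6,412,371.90 / €411,037.90 = 15.6004.
EPS therefore changes by 15.6004 × (+7.4%) = +115.4%.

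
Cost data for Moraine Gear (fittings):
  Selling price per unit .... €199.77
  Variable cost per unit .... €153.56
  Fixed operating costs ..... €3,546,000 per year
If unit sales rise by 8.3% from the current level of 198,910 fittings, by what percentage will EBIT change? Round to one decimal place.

Total contribution margin = 198,910 × €46.21 = €9,191,631.10.
Operating income = contribution − fixed costs = €9,191,631.10 − €3,546,000 = €5,645,631.10.
Degree of operating leverage = €9,191,631.10 / €5,645,631.10 = 1.6281.
Operating income changes by 1.6281 × +8.3% = +13.5%.

+13.5%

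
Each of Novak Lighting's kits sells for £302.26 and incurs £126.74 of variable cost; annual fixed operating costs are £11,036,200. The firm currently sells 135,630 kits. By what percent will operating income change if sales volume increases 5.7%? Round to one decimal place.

+10.6%

Contribution at this volume is 135,630 × £175.52 = £23,805,777.60.
Subtracting fixed costs: EBIT = £23,805,777.60 − £11,036,200 = £12,769,577.60.
So DOL = total CM / EBIT = £23,805,777.60 / £12,769,577.60 = 1.8643.
Operating income changes by 1.8643 × +5.7% = +10.6%.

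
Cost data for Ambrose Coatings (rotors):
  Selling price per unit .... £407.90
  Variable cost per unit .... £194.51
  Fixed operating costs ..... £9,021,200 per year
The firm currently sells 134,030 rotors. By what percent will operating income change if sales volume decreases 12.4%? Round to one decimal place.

-18.1%

Contribution at this volume is 134,030 × £213.39 = £28,600,661.70.
Operating income = contribution − fixed costs = £28,600,661.70 − £9,021,200 = £19,579,461.70.
Degree of operating leverage = £28,600,661.70 / £19,579,461.70 = 1.4607.
So EBIT moves 1.4607 × (-12.4%) = -18.1%.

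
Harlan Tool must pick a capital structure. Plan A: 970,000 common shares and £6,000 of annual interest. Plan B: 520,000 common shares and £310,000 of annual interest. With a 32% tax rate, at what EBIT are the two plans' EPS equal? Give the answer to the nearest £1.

At indifference, (EBIT − 6,000)(1 − t)/970,000 = (EBIT − 310,000)(1 − t)/520,000.
The (1 − t) factor cancels: (EBIT − 6,000) × 520,000 = (EBIT − 310,000) × 970,000.
Solving, EBIT = (310,000·970,000 − 6,000·520,000) / (970,000 − 520,000) = 297,580,000,000 / 450,000 = 661,288.89.

£661,289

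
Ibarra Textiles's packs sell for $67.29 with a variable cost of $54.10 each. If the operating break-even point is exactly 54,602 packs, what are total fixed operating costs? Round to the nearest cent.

$720,200.38

Each unit contributes $67.29 − $54.10 = $13.19.
Since BE = FC / CM, FC = 54,602 × $13.19 = $720,200.38.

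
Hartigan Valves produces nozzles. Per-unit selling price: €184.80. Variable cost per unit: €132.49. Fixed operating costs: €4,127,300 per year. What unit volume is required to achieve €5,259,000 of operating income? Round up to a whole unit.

Contribution margin per unit = €184.80 − €132.49 = €52.31.
Required volume = (fixed costs + target profit) ÷ CM = (€4,127,300 + €5,259,000) ÷ €52.31 = 179,436.05, so 179,437 nozzles.

179,437 nozzles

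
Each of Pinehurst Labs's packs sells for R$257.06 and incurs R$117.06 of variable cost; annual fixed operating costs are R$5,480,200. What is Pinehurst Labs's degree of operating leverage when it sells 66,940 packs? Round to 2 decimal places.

2.41

Total contribution margin = 66,940 × R$140.00 = R$9,371,600.00.
Operating income = contribution − fixed costs = R$9,371,600.00 − R$5,480,200 = R$3,891,400.00.
DOL = contribution ÷ EBIT = R$9,371,600.00 ÷ R$3,891,400.00 = 2.4083.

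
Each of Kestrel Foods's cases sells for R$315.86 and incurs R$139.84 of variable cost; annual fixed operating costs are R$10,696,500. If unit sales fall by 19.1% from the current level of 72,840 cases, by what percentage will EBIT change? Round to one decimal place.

-115.3%

At 72,840 units, contribution = 72,840 × R$176.02 = R$12,821,296.80.
Operating income = contribution − fixed costs = R$12,821,296.80 − R$10,696,500 = R$2,124,796.80.
So DOL = total CM / EBIT = R$12,821,296.80 / R$2,124,796.80 = 6.0341.
So EBIT moves 6.0341 × (-19.1%) = -115.3%.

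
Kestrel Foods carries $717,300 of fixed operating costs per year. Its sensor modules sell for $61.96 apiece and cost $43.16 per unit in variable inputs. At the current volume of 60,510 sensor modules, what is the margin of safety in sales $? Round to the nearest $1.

Unit CM = price − variable cost = $61.96 − $43.16 = $18.80. Break-even units = $717,300 ÷ $18.80 = 38,154.26; break-even revenue = 38,154.26 × $61.96 = $2,364,037.66.
Current sales = 60,510 × $61.96 = $3,749,199.60.
Margin of safety = $3,749,199.60 − $2,364,037.66 = $1,385,162.

$1,385,162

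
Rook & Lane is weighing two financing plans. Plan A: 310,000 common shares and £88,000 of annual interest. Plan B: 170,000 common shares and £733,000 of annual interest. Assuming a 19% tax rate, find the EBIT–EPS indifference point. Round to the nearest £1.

£1,516,214

At indifference, (EBIT − 88,000)(1 − t)/310,000 = (EBIT − 733,000)(1 − t)/170,000.
Cancelling (1 − t) and cross-multiplying: 170,000·(EBIT − 88,000) = 310,000·(EBIT − 733,000).
EBIT × (310,000 − 170,000) = 733,000 × 310,000 − 88,000 × 170,000 = 212,270,000,000, so EBIT = 212,270,000,000 ÷ 140,000 = 1,516,214.29.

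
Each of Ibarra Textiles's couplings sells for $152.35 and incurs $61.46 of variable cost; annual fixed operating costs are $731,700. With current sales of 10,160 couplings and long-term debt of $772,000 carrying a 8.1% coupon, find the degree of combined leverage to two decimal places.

At 10,160 units, contribution = 10,160 × $90.89 = $923,442.40.
EBIT = $923,442.40 − $731,700 = $191,742.40. Interest = $62,532.00.
DOL = $923,442.40 ÷ $191,742.40 = 4.8161; DFL = $191,742.40 ÷ $129,210.40 = 1.4840.
DCL = DOL × DFL = 4.8161 × 1.4840 = 7.1471.

7.15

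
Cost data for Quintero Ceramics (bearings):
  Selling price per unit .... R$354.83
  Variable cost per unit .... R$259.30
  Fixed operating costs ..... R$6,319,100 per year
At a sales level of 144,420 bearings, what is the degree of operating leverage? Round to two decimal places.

1.85

Contribution at this volume is 144,420 × R$95.53 = R$13,796,442.60.
Operating income = contribution − fixed costs = R$13,796,442.60 − R$6,319,100 = R$7,477,342.60.
DOL = contribution ÷ EBIT = R$13,796,442.60 ÷ R$7,477,342.60 = 1.8451.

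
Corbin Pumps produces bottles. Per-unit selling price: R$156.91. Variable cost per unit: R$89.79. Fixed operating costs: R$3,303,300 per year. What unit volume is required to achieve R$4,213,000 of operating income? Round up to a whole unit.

111,984 bottles

Each unit contributes R$156.91 − R$89.79 = R$67.12.
Required volume = (fixed costs + target profit) ÷ CM = (R$3,303,300 + R$4,213,000) ÷ R$67.12 = 111,983.02, so 111,984 bottles.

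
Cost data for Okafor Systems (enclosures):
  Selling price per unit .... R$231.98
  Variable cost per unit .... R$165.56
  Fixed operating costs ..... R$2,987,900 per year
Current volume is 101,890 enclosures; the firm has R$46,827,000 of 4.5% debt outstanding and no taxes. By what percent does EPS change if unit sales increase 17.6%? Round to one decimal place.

Total contribution margin = 101,890 × R$66.42 = R$6,767,533.80.
Operating income = contribution − fixed costs = R$6,767,533.80 − R$2,987,900 = R$3,779,633.80.
After interest of R$2,107,215.00, pre-tax earnings = R$1,672,418.80.
DCL = total CM / (EBIT − I) = R$6,767,533.80 / R$1,672,418.80 = 4.0466.
%ΔEPS = DCL × %ΔSales = 4.0466 × +17.6% = +71.2%.

+71.2%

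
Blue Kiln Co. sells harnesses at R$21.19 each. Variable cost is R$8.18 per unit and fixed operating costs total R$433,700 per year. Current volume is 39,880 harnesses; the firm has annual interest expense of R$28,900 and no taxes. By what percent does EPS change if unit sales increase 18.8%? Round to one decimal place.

At 39,880 units, contribution = 39,880 × R$13.01 = R$518,838.80.
Subtracting fixed costs: EBIT = R$518,838.80 − R$433,700 = R$85,138.80.
After interest of R$28,900.00, pre-tax earnings = R$56,238.80.
DCL = total CM / (EBIT − I) = R$518,838.80 / R$56,238.80 = 9.2256.
EPS therefore changes by 9.2256 × (+18.8%) = +173.4%.

+173.4%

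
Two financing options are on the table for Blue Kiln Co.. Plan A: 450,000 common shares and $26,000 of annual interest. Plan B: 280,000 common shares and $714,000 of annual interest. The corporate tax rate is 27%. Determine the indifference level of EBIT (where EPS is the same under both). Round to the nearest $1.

$1,847,176

Set EPS_A = EPS_B: (EBIT − $26,000)(1 − 0.27) ÷ 450,000 = (EBIT − $714,000)(1 − 0.27) ÷ 280,000.
Cancelling (1 − t) and cross-multiplying: 280,000·(EBIT − 26,000) = 450,000·(EBIT − 714,000).
Solving, EBIT = (714,000·450,000 − 26,000·280,000) / (450,000 − 280,000) = 314,020,000,000 / 170,000 = 1,847,176.47.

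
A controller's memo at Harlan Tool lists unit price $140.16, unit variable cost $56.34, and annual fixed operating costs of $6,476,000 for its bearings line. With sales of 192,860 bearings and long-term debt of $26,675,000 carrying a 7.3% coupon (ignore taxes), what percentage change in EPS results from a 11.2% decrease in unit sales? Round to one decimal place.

-23.4%

Contribution at this volume is 192,860 × $83.82 = $16,165,525.20.
EBIT = $16,165,525.20 − $6,476,000 = $9,689,525.20.
Interest = $1,947,275.00, so EBIT − I = $7,742,250.20.
DCL = total CM / (EBIT − I) = $16,165,525.20 / $7,742,250.20 = 2.0880.
%ΔEPS = DCL × %ΔSales = 2.0880 × -11.2% = -23.4%.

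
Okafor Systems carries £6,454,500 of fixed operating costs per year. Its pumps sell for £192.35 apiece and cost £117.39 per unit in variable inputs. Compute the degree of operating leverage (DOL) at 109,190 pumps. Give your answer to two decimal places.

4.73

Contribution at this volume is 109,190 × £74.96 = £8,184,882.40.
Operating income = contribution − fixed costs = £8,184,882.40 − £6,454,500 = £1,730,382.40.
DOL = contribution ÷ EBIT = £8,184,882.40 ÷ £1,730,382.40 = 4.7301.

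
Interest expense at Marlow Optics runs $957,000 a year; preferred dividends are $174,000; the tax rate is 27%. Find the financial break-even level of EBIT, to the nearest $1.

Preferred dividends are paid after tax, so their pre-tax equivalent is $174,000 ÷ (1 − 0.27) = $238,356.16.
EPS = 0 when EBIT covers interest plus the pre-tax preferred burden: $957,000 + $238,356.16 = $1,195,356.16.

$1,195,356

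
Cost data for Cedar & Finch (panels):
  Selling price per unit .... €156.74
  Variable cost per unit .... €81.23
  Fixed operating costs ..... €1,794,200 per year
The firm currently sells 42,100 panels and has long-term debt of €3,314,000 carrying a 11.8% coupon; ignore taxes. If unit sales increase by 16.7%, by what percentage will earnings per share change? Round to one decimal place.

+53.4%

Contribution at this volume is 42,100 × €75.51 = €3,178,971.00.
Operating income = contribution − fixed costs = €3,178,971.00 − €1,794,200 = €1,384,771.00.
Interest = €391,052.00, so EBIT − I = €993,719.00.
DCL = total CM / (EBIT − I) = €3,178,971.00 / €993,719.00 = 3.1991.
EPS therefore changes by 3.1991 × (+16.7%) = +53.4%.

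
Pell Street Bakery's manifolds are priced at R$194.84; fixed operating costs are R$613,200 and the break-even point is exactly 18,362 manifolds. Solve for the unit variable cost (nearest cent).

R$161.44

Contribution per unit must be FC / Q = R$613,200 / 18,362 = R$33.3951.
Variable cost per unit = R$194.84 − R$33.3951 = R$161.44.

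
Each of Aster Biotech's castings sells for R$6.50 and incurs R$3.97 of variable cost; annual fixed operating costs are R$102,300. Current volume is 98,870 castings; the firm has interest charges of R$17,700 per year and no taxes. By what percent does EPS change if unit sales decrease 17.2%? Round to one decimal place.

At 98,870 units, contribution = 98,870 × R$2.53 = R$250,141.10.
EBIT = R$250,141.10 − R$102,300 = R$147,841.10.
After interest of R$17,700.00, pre-tax earnings = R$130,141.10.
Degree of combined leverage = contribution ÷ (EBIT − I) = R$250,141.10 ÷ R$130,141.10 = 1.9221.
EPS therefore changes by 1.9221 × (-17.2%) = -33.1%.

-33.1%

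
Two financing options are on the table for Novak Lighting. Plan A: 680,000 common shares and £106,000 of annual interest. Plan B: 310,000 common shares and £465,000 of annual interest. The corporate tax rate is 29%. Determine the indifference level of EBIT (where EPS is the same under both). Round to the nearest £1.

£765,784

At indifference, (EBIT − 106,000)(1 − t)/680,000 = (EBIT − 465,000)(1 − t)/310,000.
Cancelling (1 − t) and cross-multiplying: 310,000·(EBIT − 106,000) = 680,000·(EBIT − 465,000).
Solving, EBIT = (465,000·680,000 − 106,000·310,000) / (680,000 − 310,000) = 283,340,000,000 / 370,000 = 765,783.78.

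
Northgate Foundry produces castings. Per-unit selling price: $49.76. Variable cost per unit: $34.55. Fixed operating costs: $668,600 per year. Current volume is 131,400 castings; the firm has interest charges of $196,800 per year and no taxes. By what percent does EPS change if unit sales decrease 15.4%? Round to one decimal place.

-27.2%

At 131,400 units, contribution = 131,400 × $15.21 = $1,998,594.00.
Subtracting fixed costs: EBIT = $1,998,594.00 − $668,600 = $1,329,994.00.
After interest of $196,800.00, pre-tax earnings = $1,133,194.00.
Degree of combined leverage = contribution ÷ (EBIT − I) = $1,998,594.00 ÷ $1,133,194.00 = 1.7637.
EPS therefore changes by 1.7637 × (-15.4%) = -27.2%.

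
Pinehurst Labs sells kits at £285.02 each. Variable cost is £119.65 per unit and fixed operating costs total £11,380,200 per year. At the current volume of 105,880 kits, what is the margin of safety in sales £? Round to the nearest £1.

£10,563,812

Unit CM = price − variable cost = £285.02 − £119.65 = £165.37. Break-even units = £11,380,200 ÷ £165.37 = 68,816.59; break-even revenue = 68,816.59 × £285.02 = £19,614,105.36.
Current sales = 105,880 × £285.02 = £30,177,917.60.
Margin of safety = £30,177,917.60 − £19,614,105.36 = £10,563,812.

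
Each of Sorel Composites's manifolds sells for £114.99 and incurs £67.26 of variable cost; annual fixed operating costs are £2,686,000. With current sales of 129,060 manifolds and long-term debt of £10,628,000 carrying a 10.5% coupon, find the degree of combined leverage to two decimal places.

2.61

Contribution at this volume is 129,060 × £47.73 = £6,160,033.80.
Subtracting fixed costs: EBIT = £6,160,033.80 − £2,686,000 = £3,474,033.80. Interest = £1,115,940.00, so EBIT − I = £2,358,093.80.
Degree of total leverage = total CM / (EBIT − interest) = £6,160,033.80 / £2,358,093.80 = 2.6123.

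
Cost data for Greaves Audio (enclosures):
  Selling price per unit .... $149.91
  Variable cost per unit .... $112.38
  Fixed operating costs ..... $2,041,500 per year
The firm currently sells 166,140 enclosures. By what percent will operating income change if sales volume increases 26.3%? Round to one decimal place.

+39.1%

At 166,140 units, contribution = 166,140 × $37.53 = $6,235,234.20.
Operating income = contribution − fixed costs = $6,235,234.20 − $2,041,500 = $4,193,734.20.
DOL = contribution ÷ EBIT = $6,235,234.20 ÷ $4,193,734.20 = 1.4868.
%ΔEBIT = DOL × %ΔSales = 1.4868 × +26.3% = +39.1%.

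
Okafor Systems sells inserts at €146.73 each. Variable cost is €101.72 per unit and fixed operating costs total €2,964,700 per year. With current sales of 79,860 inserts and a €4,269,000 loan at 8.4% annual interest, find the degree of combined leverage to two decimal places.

13.25

At 79,860 units, contribution = 79,860 × €45.01 = €3,594,498.60.
Operating income = contribution − fixed costs = €3,594,498.60 − €2,964,700 = €629,798.60. Interest = €358,596.00, so EBIT − I = €271,202.60.
Degree of total leverage = total CM / (EBIT − interest) = €3,594,498.60 / €271,202.60 = 13.2539.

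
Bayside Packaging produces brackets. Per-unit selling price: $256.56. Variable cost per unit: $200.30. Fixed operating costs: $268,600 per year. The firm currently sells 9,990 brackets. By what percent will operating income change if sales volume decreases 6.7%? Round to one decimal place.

Total contribution margin = 9,990 × $56.26 = $562,037.40.
EBIT = $562,037.40 − $268,600 = $293,437.40.
So DOL = total CM / EBIT = $562,037.40 / $293,437.40 = 1.9154.
Operating income changes by 1.9154 × -6.7% = -12.8%.

-12.8%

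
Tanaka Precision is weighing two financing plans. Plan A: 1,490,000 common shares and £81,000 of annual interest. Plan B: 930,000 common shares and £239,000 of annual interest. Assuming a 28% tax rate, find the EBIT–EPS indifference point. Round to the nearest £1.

£501,393

At indifference, (EBIT − 81,000)(1 − t)/1,490,000 = (EBIT − 239,000)(1 − t)/930,000.
Cancelling (1 − t) and cross-multiplying: 930,000·(EBIT − 81,000) = 1,490,000·(EBIT − 239,000).
Solving, EBIT = (239,000·1,490,000 − 81,000·930,000) / (1,490,000 − 930,000) = 280,780,000,000 / 560,000 = 501,392.86.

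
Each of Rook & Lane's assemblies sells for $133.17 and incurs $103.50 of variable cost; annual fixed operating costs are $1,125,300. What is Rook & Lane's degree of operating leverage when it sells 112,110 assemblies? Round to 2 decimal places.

1.51

At 112,110 units, contribution = 112,110 × $29.67 = $3,326,303.70.
Operating income = contribution − fixed costs = $3,326,303.70 − $1,125,300 = $2,201,003.70.
DOL = contribution ÷ EBIT = $3,326,303.70 ÷ $2,201,003.70 = 1.5113.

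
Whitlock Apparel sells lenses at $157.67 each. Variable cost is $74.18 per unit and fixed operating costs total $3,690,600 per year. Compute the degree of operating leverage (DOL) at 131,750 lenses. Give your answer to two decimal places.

1.50

Total contribution margin = 131,750 × $83.49 = $10,999,807.50.
Subtracting fixed costs: EBIT = $10,999,807.50 − $3,690,600 = $7,309,207.50.
So DOL = total CM / EBIT = $10,999,807.50 / $7,309,207.50 = 1.5049.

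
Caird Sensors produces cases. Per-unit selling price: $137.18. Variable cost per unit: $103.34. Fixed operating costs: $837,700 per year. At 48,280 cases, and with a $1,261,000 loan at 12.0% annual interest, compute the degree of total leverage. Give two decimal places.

2.53

Contribution at this volume is 48,280 × $33.84 = $1,633,795.20.
EBIT = $1,633,795.20 − $837,700 = $796,095.20. Interest = $151,320.00, so EBIT − I = $644,775.20.
DCL = contribution ÷ (EBIT − I) = $1,633,795.20 ÷ $644,775.20 = 2.5339.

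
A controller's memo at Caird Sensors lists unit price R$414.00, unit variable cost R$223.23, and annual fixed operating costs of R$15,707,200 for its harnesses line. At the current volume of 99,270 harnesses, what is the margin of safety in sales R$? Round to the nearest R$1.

Contribution margin per unit = R$414.00 − R$223.23 = R$190.77. Break-even units = R$15,707,200 ÷ R$190.77 = 82,335.80; break-even revenue = 82,335.80 × R$414.00 = R$34,087,019.97.
Current sales = 99,270 × R$414.00 = R$41,097,780.00.
Margin of safety = R$41,097,780.00 − R$34,087,019.97 = R$7,010,760.

R$7,010,760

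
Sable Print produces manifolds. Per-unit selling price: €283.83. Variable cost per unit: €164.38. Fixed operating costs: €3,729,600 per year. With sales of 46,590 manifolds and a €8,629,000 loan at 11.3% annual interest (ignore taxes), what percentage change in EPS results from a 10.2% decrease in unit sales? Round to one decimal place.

At 46,590 units, contribution = 46,590 × €119.45 = €5,565,175.50.
Operating income = contribution − fixed costs = €5,565,175.50 − €3,729,600 = €1,835,575.50.
After interest of €975,077.00, pre-tax earnings = €860,498.50.
DCL = total CM / (EBIT − I) = €5,565,175.50 / €860,498.50 = 6.4674.
%ΔEPS = DCL × %ΔSales = 6.4674 × -10.2% = -66.0%.

-66.0%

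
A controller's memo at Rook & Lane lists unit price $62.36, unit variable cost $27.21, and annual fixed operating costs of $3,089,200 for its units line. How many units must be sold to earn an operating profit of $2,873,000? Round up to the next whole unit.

Unit CM = price − variable cost = $62.36 − $27.21 = $35.15.
Units = (FC + target) / CM = ($3,089,200 + $2,873,000) / $35.15 = 169,621.62, so 169,622 units.

169,622 units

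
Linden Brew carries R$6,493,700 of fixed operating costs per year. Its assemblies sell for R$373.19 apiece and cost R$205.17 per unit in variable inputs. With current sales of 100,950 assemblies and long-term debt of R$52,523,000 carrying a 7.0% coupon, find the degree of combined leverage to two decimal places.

Contribution at this volume is 100,950 × R$168.02 = R$16,961,619.00.
Operating income = contribution − fixed costs = R$16,961,619.00 − R$6,493,700 = R$10,467,919.00. Interest = R$3,676,610.00.
DOL = R$16,961,619.00 ÷ R$10,467,919.00 = 1.6203; DFL = R$10,467,919.00 ÷ R$6,791,309.00 = 1.5414.
DCL = DOL × DFL = 1.6203 × 1.5414 = 2.4975.

2.50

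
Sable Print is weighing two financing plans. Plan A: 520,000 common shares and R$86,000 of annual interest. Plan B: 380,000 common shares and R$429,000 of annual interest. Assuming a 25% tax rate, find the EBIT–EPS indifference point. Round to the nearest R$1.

At indifference, (EBIT − 86,000)(1 − t)/520,000 = (EBIT − 429,000)(1 − t)/380,000.
The (1 − t) factor cancels: (EBIT − 86,000) × 380,000 = (EBIT − 429,000) × 520,000.
Solving, EBIT = (429,000·520,000 − 86,000·380,000) / (520,000 − 380,000) = 190,400,000,000 / 140,000 = 1,360,000.00.

R$1,360,000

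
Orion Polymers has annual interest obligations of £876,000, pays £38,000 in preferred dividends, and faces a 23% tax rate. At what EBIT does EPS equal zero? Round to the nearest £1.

£925,351

Preferred dividends are paid after tax, so their pre-tax equivalent is £38,000 ÷ (1 − 0.23) = £49,350.65.
EPS = 0 when EBIT covers interest plus the pre-tax preferred burden: £876,000 + £49,350.65 = £925,350.65.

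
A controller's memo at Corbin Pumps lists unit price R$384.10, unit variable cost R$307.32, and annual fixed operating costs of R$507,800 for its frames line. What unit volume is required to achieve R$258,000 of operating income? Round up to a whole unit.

9,974 frames

Unit CM = price − variable cost = R$384.10 − R$307.32 = R$76.78.
Required volume = (fixed costs + target profit) ÷ CM = (R$507,800 + R$258,000) ÷ R$76.78 = 9,973.95, so 9,974 frames.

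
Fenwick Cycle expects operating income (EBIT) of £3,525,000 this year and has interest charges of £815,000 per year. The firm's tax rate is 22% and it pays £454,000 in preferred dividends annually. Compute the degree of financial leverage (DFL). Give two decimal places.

Annual interest charges come to £815,000.00.
Preferred dividends grossed up pre-tax: £454,000 / (1 − 0.22) = £582,051.28.
DFL = EBIT ÷ [EBIT − I − D_p/(1−t)] = £3,525,000 ÷ [£3,525,000 − £815,000.00 − £582,051.28] = £3,525,000 ÷ £2,127,948.72 = 1.6565.

1.66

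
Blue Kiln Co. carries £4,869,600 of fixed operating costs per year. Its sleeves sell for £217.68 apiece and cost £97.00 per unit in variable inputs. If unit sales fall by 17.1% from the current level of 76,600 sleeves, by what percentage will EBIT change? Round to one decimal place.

-36.1%

Contribution at this volume is 76,600 × £120.68 = £9,244,088.00.
EBIT = £9,244,088.00 − £4,869,600 = £4,374,488.00.
Degree of operating leverage = £9,244,088.00 / £4,374,488.00 = 2.1132.
Operating income changes by 2.1132 × -17.1% = -36.1%.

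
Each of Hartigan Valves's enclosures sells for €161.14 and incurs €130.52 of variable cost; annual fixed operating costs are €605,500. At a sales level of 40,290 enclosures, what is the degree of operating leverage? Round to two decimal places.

1.96

At 40,290 units, contribution = 40,290 × €30.62 = €1,233,679.80.
Subtracting fixed costs: EBIT = €1,233,679.80 − €605,500 = €628,179.80.
Degree of operating leverage = €1,233,679.80 / €628,179.80 = 1.9639.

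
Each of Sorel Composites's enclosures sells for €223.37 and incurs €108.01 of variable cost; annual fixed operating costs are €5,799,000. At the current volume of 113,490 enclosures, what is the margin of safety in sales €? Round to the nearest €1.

Unit CM = price − variable cost = €223.37 − €108.01 = €115.36. Break-even units = €5,799,000 ÷ €115.36 = 50,268.72; break-even revenue = 50,268.72 × €223.37 = €11,228,524.88.
Actual sales revenue = 113,490 × €223.37 = €25,350,261.30.
Margin of safety = €25,350,261.30 − €11,228,524.88 = €14,121,736.

€14,121,736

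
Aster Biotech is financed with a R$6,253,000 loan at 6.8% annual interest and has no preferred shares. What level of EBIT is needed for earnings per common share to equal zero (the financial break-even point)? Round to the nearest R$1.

Annual interest = 6.8% × R$6,253,000 = R$425,204.00.
Without preferred stock the financial break-even is simply EBIT = interest = R$425,204.00.

R$425,204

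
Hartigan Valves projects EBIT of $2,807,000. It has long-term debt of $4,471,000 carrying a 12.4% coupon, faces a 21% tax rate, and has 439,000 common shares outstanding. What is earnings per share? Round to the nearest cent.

Interest = $554,404.00, so EBT = $2,807,000 − $554,404.00 = $2,252,596.00.
After tax at 21%: net income = $2,252,596.00 × 0.79 = $1,779,550.84.
EPS = $1,779,550.84 ÷ 439,000 = $4.05.

$4.05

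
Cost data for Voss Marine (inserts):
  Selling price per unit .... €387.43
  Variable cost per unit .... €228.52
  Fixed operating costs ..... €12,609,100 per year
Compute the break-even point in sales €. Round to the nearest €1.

€30,741,575

CM per unit = €387.43 − €228.52 = €158.91; CM ratio = €158.91 / €387.43 = 0.4102.
Break-even sales = FC ÷ CM ratio = €12,609,100 × €387.43 / €158.91 = €30,741,575.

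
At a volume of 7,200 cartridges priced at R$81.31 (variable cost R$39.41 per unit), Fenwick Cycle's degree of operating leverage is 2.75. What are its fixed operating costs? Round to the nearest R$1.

Total contribution margin = 7,200 × R$41.90 = R$301,680.00.
Since DOL = CM ÷ EBIT, EBIT = R$301,680.00 ÷ 2.75 = R$109,701.82.
And FC = contribution − EBIT = R$301,680.00 − R$109,701.82 = R$191,978.

R$191,978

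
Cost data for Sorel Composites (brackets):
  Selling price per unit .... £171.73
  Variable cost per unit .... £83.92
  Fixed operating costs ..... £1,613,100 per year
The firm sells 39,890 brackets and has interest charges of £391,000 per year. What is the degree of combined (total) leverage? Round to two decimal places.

At 39,890 units, contribution = 39,890 × £87.81 = £3,502,740.90.
Operating income = contribution − fixed costs = £3,502,740.90 − £1,613,100 = £1,889,640.90. Interest = £391,000.00, so EBIT − I = £1,498,640.90.
Degree of total leverage = total CM / (EBIT − interest) = £3,502,740.90 / £1,498,640.90 = 2.3373.

2.34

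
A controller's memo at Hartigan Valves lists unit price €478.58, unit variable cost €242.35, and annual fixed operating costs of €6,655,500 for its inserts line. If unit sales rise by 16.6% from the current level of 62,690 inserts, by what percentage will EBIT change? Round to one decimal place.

+30.1%

At 62,690 units, contribution = 62,690 × €236.23 = €14,809,258.70.
EBIT = €14,809,258.70 − €6,655,500 = €8,153,758.70.
Degree of operating leverage = €14,809,258.70 / €8,153,758.70 = 1.8162.
So EBIT moves 1.8162 × (+16.6%) = +30.1%.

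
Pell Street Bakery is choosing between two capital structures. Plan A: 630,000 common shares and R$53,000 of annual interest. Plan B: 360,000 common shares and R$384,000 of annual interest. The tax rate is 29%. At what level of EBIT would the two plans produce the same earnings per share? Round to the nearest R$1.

At indifference, (EBIT − 53,000)(1 − t)/630,000 = (EBIT − 384,000)(1 − t)/360,000.
Cancelling (1 − t) and cross-multiplying: 360,000·(EBIT − 53,000) = 630,000·(EBIT − 384,000).
EBIT × (630,000 − 360,000) = 384,000 × 630,000 − 53,000 × 360,000 = 222,840,000,000, so EBIT = 222,840,000,000 ÷ 270,000 = 825,333.33.

R$825,333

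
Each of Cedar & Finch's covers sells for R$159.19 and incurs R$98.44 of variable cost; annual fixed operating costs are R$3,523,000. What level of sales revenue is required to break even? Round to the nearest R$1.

CM per unit = R$159.19 − R$98.44 = R$60.75; CM ratio = R$60.75 / R$159.19 = 0.3816.
Break-even sales = FC ÷ CM ratio = R$3,523,000 × R$159.19 / R$60.75 = R$9,231,710.

R$9,231,710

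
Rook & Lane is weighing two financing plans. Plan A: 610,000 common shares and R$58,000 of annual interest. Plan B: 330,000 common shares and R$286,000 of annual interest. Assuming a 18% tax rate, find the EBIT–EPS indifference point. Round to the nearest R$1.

R$554,714

At indifference, (EBIT − 58,000)(1 − t)/610,000 = (EBIT − 286,000)(1 − t)/330,000.
Cancelling (1 − t) and cross-multiplying: 330,000·(EBIT − 58,000) = 610,000·(EBIT − 286,000).
Solving, EBIT = (286,000·610,000 − 58,000·330,000) / (610,000 − 330,000) = 155,320,000,000 / 280,000 = 554,714.29.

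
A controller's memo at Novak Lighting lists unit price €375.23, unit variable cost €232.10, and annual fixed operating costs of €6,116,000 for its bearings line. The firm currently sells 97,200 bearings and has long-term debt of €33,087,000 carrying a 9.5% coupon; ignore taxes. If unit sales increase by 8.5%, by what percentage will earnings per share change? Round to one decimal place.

At 97,200 units, contribution = 97,200 × €143.13 = €13,912,236.00.
EBIT = €13,912,236.00 − €6,116,000 = €7,796,236.00.
After interest of €3,143,265.00, pre-tax earnings = €4,652,971.00.
Degree of combined leverage = contribution ÷ (EBIT − I) = €13,912,236.00 ÷ €4,652,971.00 = 2.9900.
%ΔEPS = DCL × %ΔSales = 2.9900 × +8.5% = +25.4%.

+25.4%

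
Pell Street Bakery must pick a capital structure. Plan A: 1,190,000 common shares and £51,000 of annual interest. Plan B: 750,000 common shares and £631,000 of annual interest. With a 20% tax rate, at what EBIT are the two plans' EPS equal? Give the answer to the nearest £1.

£1,619,636

Set EPS_A = EPS_B: (EBIT − £51,000)(1 − 0.20) ÷ 1,190,000 = (EBIT − £631,000)(1 − 0.20) ÷ 750,000.
Cancelling (1 − t) and cross-multiplying: 750,000·(EBIT − 51,000) = 1,190,000·(EBIT − 631,000).
Solving, EBIT = (631,000·1,190,000 − 51,000·750,000) / (1,190,000 − 750,000) = 712,640,000,000 / 440,000 = 1,619,636.36.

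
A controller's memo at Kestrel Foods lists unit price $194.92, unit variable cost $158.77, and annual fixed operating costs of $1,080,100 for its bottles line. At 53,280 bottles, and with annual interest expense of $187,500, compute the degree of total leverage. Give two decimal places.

Total contribution margin = 53,280 × $36.15 = $1,926,072.00.
EBIT = $1,926,072.00 − $1,080,100 = $845,972.00. Interest = $187,500.00.
DOL = $1,926,072.00 ÷ $845,972.00 = 2.2768; DFL = $845,972.00 ÷ $658,472.00 = 1.2848.
Combined leverage = 2.2768 × 1.2848 = 2.9252.

2.93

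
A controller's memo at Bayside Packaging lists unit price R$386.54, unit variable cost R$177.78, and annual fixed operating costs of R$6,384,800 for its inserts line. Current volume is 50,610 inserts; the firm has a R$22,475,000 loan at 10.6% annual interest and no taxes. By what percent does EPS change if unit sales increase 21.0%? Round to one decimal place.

+123.4%

Contribution at this volume is 50,610 × R$208.76 = R$10,565,343.60.
EBIT = R$10,565,343.60 − R$6,384,800 = R$4,180,543.60.
Interest = R$2,382,350.00, so EBIT − I = R$1,798,193.60.
Degree of combined leverage = contribution ÷ (EBIT − I) = R$10,565,343.60 ÷ R$1,798,193.60 = 5.8755.
%ΔEPS = DCL × %ΔSales = 5.8755 × +21.0% = +123.4%.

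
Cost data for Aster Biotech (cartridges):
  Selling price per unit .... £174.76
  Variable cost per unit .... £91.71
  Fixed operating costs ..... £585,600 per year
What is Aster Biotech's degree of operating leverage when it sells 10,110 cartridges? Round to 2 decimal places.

Total contribution margin = 10,110 × £83.05 = £839,635.50.
EBIT = £839,635.50 − £585,600 = £254,035.50.
So DOL = total CM / EBIT = £839,635.50 / £254,035.50 = 3.3052.

3.31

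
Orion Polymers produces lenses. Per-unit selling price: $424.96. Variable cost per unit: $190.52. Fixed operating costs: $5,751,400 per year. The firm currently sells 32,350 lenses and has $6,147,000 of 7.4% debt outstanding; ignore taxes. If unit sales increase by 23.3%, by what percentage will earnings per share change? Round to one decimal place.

Total contribution margin = 32,350 × $234.44 = $7,584,134.00.
EBIT = $7,584,134.00 − $5,751,400 = $1,832,734.00.
After interest of $454,878.00, pre-tax earnings = $1,377,856.00.
Degree of combined leverage = contribution ÷ (EBIT − I) = $7,584,134.00 ÷ $1,377,856.00 = 5.5043.
%ΔEPS = DCL × %ΔSales = 5.5043 × +23.3% = +128.3%.

+128.3%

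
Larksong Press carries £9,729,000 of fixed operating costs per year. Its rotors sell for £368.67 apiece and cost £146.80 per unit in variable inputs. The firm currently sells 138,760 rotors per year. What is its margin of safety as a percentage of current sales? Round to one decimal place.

Each unit contributes £368.67 − £146.80 = £221.87. Break-even units = £9,729,000 ÷ £221.87 = 43,850.00; break-even revenue = 43,850.00 × £368.67 = £16,166,180.33.
Actual sales revenue = 138,760 × £368.67 = £51,156,649.20.
Margin of safety = (£51,156,649.20 − £16,166,180.33) ÷ £51,156,649.20 = 68.4%.

68.4%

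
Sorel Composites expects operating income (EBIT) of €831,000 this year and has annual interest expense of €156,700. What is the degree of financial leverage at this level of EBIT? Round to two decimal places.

Interest = €156,700.00.
DFL = EBIT ÷ (EBIT − I) = €831,000 ÷ (€831,000 − €156,700.00) = €831,000 ÷ €674,300.00 = 1.2324.

1.23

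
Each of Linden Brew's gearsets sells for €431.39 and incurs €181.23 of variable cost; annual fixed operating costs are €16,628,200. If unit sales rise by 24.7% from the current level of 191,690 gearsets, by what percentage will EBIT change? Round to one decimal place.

Total contribution margin = 191,690 × €250.16 = €47,953,170.40.
EBIT = €47,953,170.40 − €16,628,200 = €31,324,970.40.
DOL = contribution ÷ EBIT = €47,953,170.40 ÷ €31,324,970.40 = 1.5308.
So EBIT moves 1.5308 × (+24.7%) = +37.8%.

+37.8%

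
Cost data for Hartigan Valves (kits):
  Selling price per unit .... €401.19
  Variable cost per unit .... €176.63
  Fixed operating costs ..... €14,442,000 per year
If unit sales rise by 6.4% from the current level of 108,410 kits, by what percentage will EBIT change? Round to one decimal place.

Contribution at this volume is 108,410 × €224.56 = €24,344,549.60.
EBIT = €24,344,549.60 − €14,442,000 = €9,902,549.60.
Degree of operating leverage = €24,344,549.60 / €9,902,549.60 = 2.4584.
So EBIT moves 2.4584 × (+6.4%) = +15.7%.

+15.7%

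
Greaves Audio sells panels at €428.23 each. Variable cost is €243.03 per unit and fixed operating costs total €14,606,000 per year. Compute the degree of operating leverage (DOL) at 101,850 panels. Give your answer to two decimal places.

Contribution at this volume is 101,850 × €185.20 = €18,862,620.00.
Operating income = contribution − fixed costs = €18,862,620.00 − €14,606,000 = €4,256,620.00.
Degree of operating leverage = €18,862,620.00 / €4,256,620.00 = 4.4314.

4.43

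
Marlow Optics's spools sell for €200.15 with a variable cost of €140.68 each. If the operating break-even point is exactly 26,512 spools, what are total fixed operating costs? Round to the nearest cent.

€1,576,668.64

Contribution margin per unit = €200.15 − €140.68 = €59.47.
Since BE = FC / CM, FC = 26,512 × €59.47 = €1,576,668.64.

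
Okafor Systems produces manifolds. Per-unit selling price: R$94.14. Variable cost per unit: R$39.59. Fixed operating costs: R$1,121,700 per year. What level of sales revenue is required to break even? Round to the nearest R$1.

R$1,935,781

CM per unit = R$94.14 − R$39.59 = R$54.55; CM ratio = R$54.55 / R$94.14 = 0.5795.
Break-even sales = FC ÷ CM ratio = R$1,121,700 × R$94.14 / R$54.55 = R$1,935,781.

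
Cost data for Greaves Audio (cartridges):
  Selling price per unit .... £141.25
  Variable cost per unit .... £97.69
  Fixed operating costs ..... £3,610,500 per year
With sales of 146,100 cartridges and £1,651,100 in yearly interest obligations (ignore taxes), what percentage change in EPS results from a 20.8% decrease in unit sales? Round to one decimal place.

-120.1%

Total contribution margin = 146,100 × £43.56 = £6,364,116.00.
Operating income = contribution − fixed costs = £6,364,116.00 − £3,610,500 = £2,753,616.00.
After interest of £1,651,100.00, pre-tax earnings = £1,102,516.00.
Degree of combined leverage = contribution ÷ (EBIT − I) = £6,364,116.00 ÷ £1,102,516.00 = 5.7724.
EPS therefore changes by 5.7724 × (-20.8%) = -120.1%.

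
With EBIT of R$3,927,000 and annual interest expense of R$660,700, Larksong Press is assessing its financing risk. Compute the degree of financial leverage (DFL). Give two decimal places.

1.20

Annual interest charges come to R$660,700.00.
DFL = EBIT ÷ (EBIT − I) = R$3,927,000 ÷ (R$3,927,000 − R$660,700.00) = R$3,927,000 ÷ R$3,266,300.00 = 1.2023.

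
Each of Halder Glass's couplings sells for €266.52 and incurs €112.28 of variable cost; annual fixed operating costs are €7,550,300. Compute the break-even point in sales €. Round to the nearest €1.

CM per unit = €266.52 − €112.28 = €154.24; CM ratio = €154.24 / €266.52 = 0.5787.
Break-even sales = FC ÷ CM ratio = €7,550,300 × €266.52 / €154.24 = €13,046,589.

€13,046,589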